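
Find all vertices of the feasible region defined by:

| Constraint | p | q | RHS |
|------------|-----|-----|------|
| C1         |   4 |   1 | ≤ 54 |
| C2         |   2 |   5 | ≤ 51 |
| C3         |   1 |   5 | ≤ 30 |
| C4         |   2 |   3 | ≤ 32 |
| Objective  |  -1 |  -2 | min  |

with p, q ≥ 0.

(0, 0), (13.5, 0), (13, 2), (10, 4), (0, 6)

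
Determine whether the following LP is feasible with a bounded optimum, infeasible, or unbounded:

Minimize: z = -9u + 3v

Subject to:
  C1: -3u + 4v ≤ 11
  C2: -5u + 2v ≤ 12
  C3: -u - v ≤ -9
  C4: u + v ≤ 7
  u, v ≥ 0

Infeasible (no feasible solution exists)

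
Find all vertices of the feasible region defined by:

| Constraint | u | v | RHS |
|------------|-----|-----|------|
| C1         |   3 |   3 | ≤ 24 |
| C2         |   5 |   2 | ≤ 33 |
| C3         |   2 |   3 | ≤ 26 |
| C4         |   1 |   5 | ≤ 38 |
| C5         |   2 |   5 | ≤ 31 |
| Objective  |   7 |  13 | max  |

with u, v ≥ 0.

(0, 0), (6.6, 0), (5.667, 2.333), (3, 5), (0, 6.2)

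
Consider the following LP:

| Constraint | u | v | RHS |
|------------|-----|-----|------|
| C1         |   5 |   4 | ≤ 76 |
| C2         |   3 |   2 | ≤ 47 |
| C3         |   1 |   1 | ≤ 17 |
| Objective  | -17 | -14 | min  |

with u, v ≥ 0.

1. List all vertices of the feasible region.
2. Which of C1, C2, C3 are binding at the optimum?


1. (0, 0), (15.2, 0), (8, 9), (0, 17)
2. C1, C3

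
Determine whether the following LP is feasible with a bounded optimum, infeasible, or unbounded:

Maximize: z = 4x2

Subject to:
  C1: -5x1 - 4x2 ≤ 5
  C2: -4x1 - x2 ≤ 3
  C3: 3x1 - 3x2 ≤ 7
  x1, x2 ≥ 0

Unbounded (objective can increase without bound)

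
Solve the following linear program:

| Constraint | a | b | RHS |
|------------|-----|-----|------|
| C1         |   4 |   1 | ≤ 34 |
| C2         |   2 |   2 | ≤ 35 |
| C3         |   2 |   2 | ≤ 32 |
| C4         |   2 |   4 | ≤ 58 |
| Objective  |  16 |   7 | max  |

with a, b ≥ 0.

Evaluate the objective at each vertex of the feasible region:
  z(0, 0) = 0
  z(8.5, 0) = 136
  z(6, 10) = 166  ←
  z(3, 13) = 139
  z(0, 14.5) = 101.5
The maximum is at a = 6, b = 10.

a = 6, b = 10, z = 166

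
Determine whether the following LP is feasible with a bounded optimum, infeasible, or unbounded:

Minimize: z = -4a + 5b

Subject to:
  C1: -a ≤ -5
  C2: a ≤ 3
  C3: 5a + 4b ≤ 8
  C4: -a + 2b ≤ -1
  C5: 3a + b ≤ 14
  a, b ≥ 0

Infeasible (no feasible solution exists)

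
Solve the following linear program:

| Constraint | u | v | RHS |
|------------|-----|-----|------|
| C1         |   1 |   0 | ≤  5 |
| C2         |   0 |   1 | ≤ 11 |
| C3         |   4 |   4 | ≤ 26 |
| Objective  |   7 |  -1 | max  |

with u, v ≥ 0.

Evaluate the objective at each vertex of the feasible region:
  z(0, 0) = 0
  z(5, 0) = 35  ←
  z(5, 1.5) = 33.5
  z(0, 6.5) = -6.5
The maximum is at u = 5, v = 0.

u = 5, v = 0, z = 35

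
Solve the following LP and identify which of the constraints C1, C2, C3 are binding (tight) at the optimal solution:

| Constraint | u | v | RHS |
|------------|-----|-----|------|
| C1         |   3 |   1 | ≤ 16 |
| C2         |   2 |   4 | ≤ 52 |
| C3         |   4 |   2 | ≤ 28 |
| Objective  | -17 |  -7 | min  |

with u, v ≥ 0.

At u = 2, v = 10, compute slack b - a·x for each constraint:
  C1: 16 − 16 = 0  (binding)
  C2: 52 − 44 = 8  (slack)
  C3: 28 − 28 = 0  (binding)

Optimal: u = 2, v = 10
Binding: C1, C3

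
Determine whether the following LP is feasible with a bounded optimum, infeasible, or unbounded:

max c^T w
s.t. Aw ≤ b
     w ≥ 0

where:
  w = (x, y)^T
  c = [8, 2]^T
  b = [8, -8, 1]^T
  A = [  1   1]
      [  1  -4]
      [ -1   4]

Infeasible (no feasible solution exists)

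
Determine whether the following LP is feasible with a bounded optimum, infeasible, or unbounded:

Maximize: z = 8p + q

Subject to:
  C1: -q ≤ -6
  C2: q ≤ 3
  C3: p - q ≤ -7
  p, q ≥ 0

Infeasible (no feasible solution exists)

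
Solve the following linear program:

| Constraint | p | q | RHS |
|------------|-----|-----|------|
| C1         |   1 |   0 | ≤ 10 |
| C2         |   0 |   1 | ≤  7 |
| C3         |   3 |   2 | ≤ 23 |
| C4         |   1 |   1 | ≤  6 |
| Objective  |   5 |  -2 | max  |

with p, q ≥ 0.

Evaluate the objective at each vertex of the feasible region:
  z(0, 0) = 0
  z(6, 0) = 30  ←
  z(0, 6) = -12
The maximum is at p = 6, q = 0.

p = 6, q = 0, z = 30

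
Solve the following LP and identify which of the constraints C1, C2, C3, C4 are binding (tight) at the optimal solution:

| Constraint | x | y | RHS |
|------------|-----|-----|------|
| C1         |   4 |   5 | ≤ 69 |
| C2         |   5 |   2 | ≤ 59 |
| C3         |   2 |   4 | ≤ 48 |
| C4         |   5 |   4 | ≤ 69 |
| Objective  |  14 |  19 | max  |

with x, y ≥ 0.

At x = 6, y = 9, compute slack b - a·x for each constraint:
  C1: 69 − 69 = 0  (binding)
  C2: 59 − 48 = 11  (slack)
  C3: 48 − 48 = 0  (binding)
  C4: 69 − 66 = 3  (slack)

Optimal: x = 6, y = 9
Binding: C1, C3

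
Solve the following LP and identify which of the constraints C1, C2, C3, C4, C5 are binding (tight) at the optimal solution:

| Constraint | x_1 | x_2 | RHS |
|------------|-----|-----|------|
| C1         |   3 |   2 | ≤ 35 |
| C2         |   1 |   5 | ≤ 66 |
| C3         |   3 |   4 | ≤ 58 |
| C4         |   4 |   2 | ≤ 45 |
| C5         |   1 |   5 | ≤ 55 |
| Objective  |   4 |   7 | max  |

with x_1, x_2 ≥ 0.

At x_1 = 5, x_2 = 10, compute slack b - a·x for each constraint:
  C1: 35 − 35 = 0  (binding)
  C2: 66 − 55 = 11  (slack)
  C3: 58 − 55 = 3  (slack)
  C4: 45 − 40 = 5  (slack)
  C5: 55 − 55 = 0  (binding)

Optimal: x_1 = 5, x_2 = 10
Binding: C1, C5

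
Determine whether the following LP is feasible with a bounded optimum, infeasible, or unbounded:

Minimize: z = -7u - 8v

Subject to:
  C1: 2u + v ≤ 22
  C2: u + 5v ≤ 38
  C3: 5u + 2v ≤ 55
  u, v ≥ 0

Feasible with a bounded optimal solution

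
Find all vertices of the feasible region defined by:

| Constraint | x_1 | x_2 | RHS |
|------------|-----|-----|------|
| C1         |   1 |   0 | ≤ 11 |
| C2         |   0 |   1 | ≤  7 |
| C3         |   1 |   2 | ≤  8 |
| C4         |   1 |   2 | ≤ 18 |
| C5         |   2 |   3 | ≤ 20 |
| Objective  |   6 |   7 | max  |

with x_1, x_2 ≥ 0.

(0, 0), (8, 0), (0, 4)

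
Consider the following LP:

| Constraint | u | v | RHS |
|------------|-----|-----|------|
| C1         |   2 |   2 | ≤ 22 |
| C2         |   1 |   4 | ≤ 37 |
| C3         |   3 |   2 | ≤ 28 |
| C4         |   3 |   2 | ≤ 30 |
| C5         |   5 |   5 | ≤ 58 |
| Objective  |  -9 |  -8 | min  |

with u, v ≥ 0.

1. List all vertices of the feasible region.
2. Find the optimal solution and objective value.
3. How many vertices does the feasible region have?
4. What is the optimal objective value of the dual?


1. (0, 0), (9.333, 0), (6, 5), (2.333, 8.667), (0, 9.25)
2. u = 6, v = 5, z = -94
3. 5
4. -94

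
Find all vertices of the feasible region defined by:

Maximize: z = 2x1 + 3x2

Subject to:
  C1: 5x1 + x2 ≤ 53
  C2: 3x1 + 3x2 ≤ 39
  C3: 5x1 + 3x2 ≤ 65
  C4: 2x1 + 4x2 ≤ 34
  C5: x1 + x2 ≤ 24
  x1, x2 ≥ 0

(0, 0), (10.6, 0), (10, 3), (9, 4), (0, 8.5)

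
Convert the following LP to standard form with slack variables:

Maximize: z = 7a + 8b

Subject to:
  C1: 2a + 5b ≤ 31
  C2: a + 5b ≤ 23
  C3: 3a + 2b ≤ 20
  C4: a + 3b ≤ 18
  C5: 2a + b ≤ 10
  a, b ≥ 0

max z = 7a + 8b

s.t.
  2a + 5b + s1 = 31
  a + 5b + s2 = 23
  3a + 2b + s3 = 20
  a + 3b + s4 = 18
  2a + b + s5 = 10
  a, b, s1, s2, s3, s4, s5 ≥ 0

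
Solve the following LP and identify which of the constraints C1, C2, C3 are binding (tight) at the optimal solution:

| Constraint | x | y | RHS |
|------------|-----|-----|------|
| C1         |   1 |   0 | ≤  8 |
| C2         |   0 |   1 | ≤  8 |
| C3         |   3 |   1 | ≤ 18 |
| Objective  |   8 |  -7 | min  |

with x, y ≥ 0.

At x = 0, y = 8, compute slack b - a·x for each constraint:
  C1: 8 − 0 = 8  (slack)
  C2: 8 − 8 = 0  (binding)
  C3: 18 − 8 = 10  (slack)

Optimal: x = 0, y = 8
Binding: C2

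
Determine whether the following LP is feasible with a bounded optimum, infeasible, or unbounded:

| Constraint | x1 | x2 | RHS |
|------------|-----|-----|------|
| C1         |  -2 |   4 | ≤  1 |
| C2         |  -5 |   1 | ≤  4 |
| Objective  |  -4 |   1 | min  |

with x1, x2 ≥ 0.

Unbounded (objective can decrease without bound)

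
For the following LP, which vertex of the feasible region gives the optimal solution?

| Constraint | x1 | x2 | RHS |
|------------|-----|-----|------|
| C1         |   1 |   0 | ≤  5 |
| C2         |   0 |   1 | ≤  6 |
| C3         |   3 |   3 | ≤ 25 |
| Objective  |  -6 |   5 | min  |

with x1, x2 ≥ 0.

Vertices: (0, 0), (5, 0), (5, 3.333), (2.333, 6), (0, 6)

Evaluate the objective at each vertex of the feasible region:
  z(0, 0) = 0
  z(5, 0) = -30  ←
  z(5, 3.333) = -13.33
  z(2.333, 6) = 16
  z(0, 6) = 30
The minimum is at x1 = 5, x2 = 0.

(5, 0)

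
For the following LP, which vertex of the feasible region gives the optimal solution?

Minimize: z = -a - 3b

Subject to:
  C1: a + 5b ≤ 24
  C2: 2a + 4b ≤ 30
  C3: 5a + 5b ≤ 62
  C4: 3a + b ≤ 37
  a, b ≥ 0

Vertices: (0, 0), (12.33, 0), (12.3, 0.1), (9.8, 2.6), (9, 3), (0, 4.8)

Evaluate the objective at each vertex of the feasible region:
  z(0, 0) = 0
  z(12.33, 0) = -12.33
  z(12.3, 0.1) = -12.6
  z(9.8, 2.6) = -17.6
  z(9, 3) = -18  ←
  z(0, 4.8) = -14.4
The minimum is at a = 9, b = 3.

(9, 3)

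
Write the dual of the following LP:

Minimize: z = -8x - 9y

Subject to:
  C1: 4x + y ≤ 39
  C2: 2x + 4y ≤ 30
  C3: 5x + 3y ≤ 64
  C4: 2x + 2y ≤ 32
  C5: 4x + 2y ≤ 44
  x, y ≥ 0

Primal min cᵀx s.t. Ax ≤ b, x ≥ 0  →  Dual max −bᵀy s.t. Aᵀy ≥ −c, y ≥ 0.

Maximize: z = -39y1 - 30y2 - 64y3 - 32y4 - 44y5

Subject to:
  4y1 + 2y2 + 5y3 + 2y4 + 4y5 ≥ 8
  y1 + 4y2 + 3y3 + 2y4 + 2y5 ≥ 9
  y1, y2, y3, y4, y5 ≥ 0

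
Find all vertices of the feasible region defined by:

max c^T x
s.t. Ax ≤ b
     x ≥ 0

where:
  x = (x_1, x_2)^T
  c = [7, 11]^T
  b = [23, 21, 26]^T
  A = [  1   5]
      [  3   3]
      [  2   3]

(0, 0), (7, 0), (3, 4), (0, 4.6)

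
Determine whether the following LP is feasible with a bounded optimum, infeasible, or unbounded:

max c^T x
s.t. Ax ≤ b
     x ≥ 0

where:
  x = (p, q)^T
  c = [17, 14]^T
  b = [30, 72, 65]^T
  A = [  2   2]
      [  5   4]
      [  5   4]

Feasible with a bounded optimal solution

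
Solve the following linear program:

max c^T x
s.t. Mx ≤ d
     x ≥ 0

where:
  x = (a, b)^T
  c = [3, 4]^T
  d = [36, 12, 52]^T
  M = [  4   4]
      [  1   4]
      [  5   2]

Evaluate the objective at each vertex of the feasible region:
  z(0, 0) = 0
  z(9, 0) = 27
  z(8, 1) = 28  ←
  z(0, 3) = 12
The maximum is at a = 8, b = 1.

a = 8, b = 1, z = 28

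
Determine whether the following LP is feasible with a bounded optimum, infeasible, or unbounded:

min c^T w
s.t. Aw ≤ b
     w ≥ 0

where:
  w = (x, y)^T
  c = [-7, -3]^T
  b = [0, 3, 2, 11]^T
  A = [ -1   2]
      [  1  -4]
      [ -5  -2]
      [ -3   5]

Unbounded (objective can decrease without bound)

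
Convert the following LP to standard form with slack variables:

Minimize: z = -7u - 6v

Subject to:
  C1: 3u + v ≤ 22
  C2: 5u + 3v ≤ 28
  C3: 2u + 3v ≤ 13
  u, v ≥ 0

min z = -7u - 6v

s.t.
  3u + v + s1 = 22
  5u + 3v + s2 = 28
  2u + 3v + s3 = 13
  u, v, s1, s2, s3 ≥ 0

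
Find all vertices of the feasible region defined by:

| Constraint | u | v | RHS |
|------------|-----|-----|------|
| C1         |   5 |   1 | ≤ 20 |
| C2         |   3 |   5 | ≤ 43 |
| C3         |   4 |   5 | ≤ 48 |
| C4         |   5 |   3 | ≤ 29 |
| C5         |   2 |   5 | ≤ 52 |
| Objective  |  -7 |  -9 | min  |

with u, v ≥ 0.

(0, 0), (4, 0), (3.1, 4.5), (1, 8), (0, 8.6)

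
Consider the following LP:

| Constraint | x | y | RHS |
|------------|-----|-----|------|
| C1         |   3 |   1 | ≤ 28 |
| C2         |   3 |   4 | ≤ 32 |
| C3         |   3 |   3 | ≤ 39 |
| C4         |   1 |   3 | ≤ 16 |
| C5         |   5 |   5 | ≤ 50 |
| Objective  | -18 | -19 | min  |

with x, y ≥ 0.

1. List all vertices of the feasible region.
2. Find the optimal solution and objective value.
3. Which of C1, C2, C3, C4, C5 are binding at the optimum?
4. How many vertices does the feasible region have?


1. (0, 0), (9.333, 0), (9, 1), (8, 2), (6.4, 3.2), (0, 5.333)
2. x = 8, y = 2, z = -182
3. C2, C5
4. 6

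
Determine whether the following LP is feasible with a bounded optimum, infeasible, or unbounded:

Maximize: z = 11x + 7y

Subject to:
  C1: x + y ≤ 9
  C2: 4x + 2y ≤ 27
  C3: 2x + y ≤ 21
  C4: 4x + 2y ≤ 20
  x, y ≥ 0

Feasible with a bounded optimal solution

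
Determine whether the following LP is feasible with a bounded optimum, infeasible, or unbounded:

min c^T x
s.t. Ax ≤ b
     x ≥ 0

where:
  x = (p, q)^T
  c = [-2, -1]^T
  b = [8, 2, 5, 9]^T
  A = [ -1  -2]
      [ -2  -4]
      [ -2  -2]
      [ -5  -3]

Unbounded (objective can decrease without bound)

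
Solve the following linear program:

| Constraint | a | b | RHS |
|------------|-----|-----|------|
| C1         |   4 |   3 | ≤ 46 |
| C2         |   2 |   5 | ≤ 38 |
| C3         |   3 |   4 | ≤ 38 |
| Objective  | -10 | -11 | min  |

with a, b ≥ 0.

Evaluate the objective at each vertex of the feasible region:
  z(0, 0) = 0
  z(11.5, 0) = -115
  z(10, 2) = -122  ←
  z(5.429, 5.429) = -114
  z(0, 7.6) = -83.6
The minimum is at a = 10, b = 2.

a = 10, b = 2, z = -122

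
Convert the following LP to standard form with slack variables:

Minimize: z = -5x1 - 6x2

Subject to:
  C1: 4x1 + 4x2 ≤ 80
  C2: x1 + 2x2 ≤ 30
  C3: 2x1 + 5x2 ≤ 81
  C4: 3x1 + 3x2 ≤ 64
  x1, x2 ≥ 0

min z = -5x1 - 6x2

s.t.
  4x1 + 4x2 + s1 = 80
  x1 + 2x2 + s2 = 30
  2x1 + 5x2 + s3 = 81
  3x1 + 3x2 + s4 = 64
  x1, x2, s1, s2, s3, s4 ≥ 0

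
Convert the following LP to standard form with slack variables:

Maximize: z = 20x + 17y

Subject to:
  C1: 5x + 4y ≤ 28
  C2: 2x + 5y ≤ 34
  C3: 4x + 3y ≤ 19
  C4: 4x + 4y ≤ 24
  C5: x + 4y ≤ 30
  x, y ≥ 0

max z = 20x + 17y

s.t.
  5x + 4y + s1 = 28
  2x + 5y + s2 = 34
  4x + 3y + s3 = 19
  4x + 4y + s4 = 24
  x + 4y + s5 = 30
  x, y, s1, s2, s3, s4, s5 ≥ 0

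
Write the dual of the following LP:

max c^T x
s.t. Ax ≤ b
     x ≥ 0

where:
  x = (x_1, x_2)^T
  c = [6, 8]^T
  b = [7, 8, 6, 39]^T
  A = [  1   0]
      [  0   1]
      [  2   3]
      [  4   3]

Primal max cᵀx s.t. Ax ≤ b, x ≥ 0  →  Dual min bᵀy s.t. Aᵀy ≥ c, y ≥ 0.

Minimize: z = 7y1 + 8y2 + 6y3 + 39y4

Subject to:
  y1 + 2y3 + 4y4 ≥ 6
  y2 + 3y3 + 3y4 ≥ 8
  y1, y2, y3, y4 ≥ 0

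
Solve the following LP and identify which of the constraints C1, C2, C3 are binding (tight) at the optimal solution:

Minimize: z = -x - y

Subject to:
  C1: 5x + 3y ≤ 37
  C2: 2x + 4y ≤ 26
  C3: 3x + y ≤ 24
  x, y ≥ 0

At x = 5, y = 4, compute slack b - a·x for each constraint:
  C1: 37 − 37 = 0  (binding)
  C2: 26 − 26 = 0  (binding)
  C3: 24 − 19 = 5  (slack)

Optimal: x = 5, y = 4
Binding: C1, C2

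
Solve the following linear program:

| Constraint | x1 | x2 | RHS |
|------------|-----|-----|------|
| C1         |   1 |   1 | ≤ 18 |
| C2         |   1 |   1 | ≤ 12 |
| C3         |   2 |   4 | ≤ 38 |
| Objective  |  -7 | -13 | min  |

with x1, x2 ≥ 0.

Evaluate the objective at each vertex of the feasible region:
  z(0, 0) = 0
  z(12, 0) = -84
  z(5, 7) = -126  ←
  z(0, 9.5) = -123.5
The minimum is at x1 = 5, x2 = 7.

x1 = 5, x2 = 7, z = -126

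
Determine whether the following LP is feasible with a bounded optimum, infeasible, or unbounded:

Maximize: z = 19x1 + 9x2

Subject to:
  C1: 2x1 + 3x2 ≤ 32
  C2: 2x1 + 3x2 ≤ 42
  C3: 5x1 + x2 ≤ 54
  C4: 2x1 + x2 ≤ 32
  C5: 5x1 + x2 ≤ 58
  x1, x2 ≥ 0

Feasible with a bounded optimal solution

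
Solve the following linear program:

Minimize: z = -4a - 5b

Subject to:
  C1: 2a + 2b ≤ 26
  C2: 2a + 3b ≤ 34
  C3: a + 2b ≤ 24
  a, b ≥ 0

Evaluate the objective at each vertex of the feasible region:
  z(0, 0) = 0
  z(13, 0) = -52
  z(5, 8) = -60  ←
  z(0, 11.33) = -56.67
The minimum is at a = 5, b = 8.

a = 5, b = 8, z = -60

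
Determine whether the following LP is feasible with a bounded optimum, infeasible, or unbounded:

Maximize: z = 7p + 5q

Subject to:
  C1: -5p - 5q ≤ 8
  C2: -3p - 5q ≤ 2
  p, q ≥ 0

Unbounded (objective can increase without bound)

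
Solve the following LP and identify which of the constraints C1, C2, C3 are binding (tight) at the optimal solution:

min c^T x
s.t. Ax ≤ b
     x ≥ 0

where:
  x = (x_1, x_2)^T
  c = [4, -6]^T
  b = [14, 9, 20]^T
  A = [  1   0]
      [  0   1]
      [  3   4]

At x_1 = 0, x_2 = 5, compute slack b - a·x for each constraint:
  C1: 14 − 0 = 14  (slack)
  C2: 9 − 5 = 4  (slack)
  C3: 20 − 20 = 0  (binding)

Optimal: x_1 = 0, x_2 = 5
Binding: C3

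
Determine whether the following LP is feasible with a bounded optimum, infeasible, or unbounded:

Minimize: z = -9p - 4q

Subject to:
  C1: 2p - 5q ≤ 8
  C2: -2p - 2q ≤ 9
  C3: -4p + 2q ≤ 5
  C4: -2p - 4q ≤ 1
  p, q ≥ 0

Unbounded (objective can decrease without bound)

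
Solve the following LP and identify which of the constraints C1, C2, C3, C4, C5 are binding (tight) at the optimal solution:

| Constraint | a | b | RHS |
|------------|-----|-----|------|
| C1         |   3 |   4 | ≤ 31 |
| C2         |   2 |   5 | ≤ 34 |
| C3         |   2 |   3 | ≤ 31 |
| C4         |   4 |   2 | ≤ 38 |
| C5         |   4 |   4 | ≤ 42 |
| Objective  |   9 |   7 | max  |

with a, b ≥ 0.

At a = 9, b = 1, compute slack b - a·x for each constraint:
  C1: 31 − 31 = 0  (binding)
  C2: 34 − 23 = 11  (slack)
  C3: 31 − 21 = 10  (slack)
  C4: 38 − 38 = 0  (binding)
  C5: 42 − 40 = 2  (slack)

Optimal: a = 9, b = 1
Binding: C1, C4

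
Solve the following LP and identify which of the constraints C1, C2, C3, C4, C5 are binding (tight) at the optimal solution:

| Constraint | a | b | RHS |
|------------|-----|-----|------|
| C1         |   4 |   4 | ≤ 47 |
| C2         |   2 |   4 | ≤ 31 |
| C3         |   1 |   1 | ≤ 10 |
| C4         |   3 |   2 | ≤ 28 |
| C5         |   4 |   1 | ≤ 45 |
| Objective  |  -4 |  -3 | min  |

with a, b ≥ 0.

At a = 8, b = 2, compute slack b - a·x for each constraint:
  C1: 47 − 40 = 7  (slack)
  C2: 31 − 24 = 7  (slack)
  C3: 10 − 10 = 0  (binding)
  C4: 28 − 28 = 0  (binding)
  C5: 45 − 34 = 11  (slack)

Optimal: a = 8, b = 2
Binding: C3, C4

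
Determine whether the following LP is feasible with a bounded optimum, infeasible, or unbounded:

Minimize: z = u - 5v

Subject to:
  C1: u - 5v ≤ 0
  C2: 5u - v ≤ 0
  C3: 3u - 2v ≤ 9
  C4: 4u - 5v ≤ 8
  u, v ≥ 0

Unbounded (objective can decrease without bound)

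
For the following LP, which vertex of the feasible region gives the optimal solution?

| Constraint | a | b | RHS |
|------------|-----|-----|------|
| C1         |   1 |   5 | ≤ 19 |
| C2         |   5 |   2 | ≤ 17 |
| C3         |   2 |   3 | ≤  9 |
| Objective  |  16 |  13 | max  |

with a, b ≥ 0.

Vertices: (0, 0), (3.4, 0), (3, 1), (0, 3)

Evaluate the objective at each vertex of the feasible region:
  z(0, 0) = 0
  z(3.4, 0) = 54.4
  z(3, 1) = 61  ←
  z(0, 3) = 39
The maximum is at a = 3, b = 1.

(3, 1)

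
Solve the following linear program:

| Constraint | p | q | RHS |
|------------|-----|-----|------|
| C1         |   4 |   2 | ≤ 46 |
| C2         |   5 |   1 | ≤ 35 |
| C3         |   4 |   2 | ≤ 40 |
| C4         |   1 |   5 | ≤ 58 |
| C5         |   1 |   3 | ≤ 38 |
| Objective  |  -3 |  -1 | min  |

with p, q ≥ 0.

Evaluate the objective at each vertex of the feasible region:
  z(0, 0) = 0
  z(7, 0) = -21
  z(5, 10) = -25  ←
  z(4.667, 10.67) = -24.67
  z(0, 11.6) = -11.6
The minimum is at p = 5, q = 10.

p = 5, q = 10, z = -25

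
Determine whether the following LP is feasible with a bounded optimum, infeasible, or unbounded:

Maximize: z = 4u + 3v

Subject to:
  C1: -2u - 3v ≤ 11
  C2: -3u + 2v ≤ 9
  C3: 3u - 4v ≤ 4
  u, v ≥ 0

Unbounded (objective can increase without bound)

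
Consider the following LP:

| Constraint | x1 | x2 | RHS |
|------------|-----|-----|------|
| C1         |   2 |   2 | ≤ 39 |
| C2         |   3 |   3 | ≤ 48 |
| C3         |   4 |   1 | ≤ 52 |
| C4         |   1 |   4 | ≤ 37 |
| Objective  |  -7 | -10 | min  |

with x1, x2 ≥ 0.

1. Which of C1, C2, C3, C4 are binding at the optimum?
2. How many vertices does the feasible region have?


1. C2, C4
2. 5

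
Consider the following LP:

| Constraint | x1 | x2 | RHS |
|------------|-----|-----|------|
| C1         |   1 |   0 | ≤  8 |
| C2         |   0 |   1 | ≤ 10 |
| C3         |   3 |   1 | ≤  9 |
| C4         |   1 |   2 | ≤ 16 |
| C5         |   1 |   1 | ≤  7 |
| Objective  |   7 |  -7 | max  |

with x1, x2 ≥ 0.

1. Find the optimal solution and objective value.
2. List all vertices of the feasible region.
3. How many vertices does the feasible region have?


1. x1 = 3, x2 = 0, z = 21
2. (0, 0), (3, 0), (1, 6), (0, 7)
3. 4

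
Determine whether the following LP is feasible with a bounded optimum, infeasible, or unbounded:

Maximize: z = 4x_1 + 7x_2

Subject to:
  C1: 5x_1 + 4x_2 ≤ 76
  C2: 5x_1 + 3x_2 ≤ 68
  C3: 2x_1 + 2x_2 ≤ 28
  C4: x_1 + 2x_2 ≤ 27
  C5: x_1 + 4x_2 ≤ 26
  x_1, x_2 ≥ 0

Feasible with a bounded optimal solution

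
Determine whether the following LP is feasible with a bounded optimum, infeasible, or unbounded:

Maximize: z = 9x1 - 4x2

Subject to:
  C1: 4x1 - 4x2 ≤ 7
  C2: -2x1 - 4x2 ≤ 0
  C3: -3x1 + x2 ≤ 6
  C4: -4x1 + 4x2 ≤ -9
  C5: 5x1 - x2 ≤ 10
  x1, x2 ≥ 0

Infeasible (no feasible solution exists)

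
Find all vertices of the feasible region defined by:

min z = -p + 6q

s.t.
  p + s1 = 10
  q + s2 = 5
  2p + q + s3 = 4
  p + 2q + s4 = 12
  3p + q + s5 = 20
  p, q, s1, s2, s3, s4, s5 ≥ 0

(0, 0), (2, 0), (0, 4)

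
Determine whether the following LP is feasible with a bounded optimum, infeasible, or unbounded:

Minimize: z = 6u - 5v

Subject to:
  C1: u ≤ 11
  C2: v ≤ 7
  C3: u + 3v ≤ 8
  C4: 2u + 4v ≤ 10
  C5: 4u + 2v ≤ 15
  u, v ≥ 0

Feasible with a bounded optimal solution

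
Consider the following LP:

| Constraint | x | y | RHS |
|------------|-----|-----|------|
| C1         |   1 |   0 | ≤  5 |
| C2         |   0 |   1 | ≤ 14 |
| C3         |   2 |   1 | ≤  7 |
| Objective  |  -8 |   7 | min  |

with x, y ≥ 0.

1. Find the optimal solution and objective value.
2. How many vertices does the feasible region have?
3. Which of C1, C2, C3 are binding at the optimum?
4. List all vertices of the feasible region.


1. x = 3.5, y = 0, z = -28
2. 3
3. C3
4. (0, 0), (3.5, 0), (0, 7)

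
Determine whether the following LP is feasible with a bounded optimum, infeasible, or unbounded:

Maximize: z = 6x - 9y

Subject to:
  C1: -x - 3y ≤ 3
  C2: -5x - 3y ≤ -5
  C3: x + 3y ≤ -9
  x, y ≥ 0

Infeasible (no feasible solution exists)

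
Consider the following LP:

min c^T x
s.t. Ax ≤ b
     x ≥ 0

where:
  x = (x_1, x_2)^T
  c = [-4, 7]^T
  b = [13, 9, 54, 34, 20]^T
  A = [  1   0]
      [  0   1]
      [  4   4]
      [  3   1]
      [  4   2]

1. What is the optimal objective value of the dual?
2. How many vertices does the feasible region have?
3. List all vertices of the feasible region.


1. -20
2. 4
3. (0, 0), (5, 0), (0.5, 9), (0, 9)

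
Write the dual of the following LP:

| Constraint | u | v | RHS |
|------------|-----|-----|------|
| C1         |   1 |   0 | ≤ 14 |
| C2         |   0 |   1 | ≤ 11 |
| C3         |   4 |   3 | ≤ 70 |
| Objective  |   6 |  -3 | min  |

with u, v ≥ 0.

Primal min cᵀx s.t. Ax ≤ b, x ≥ 0  →  Dual max −bᵀy s.t. Aᵀy ≥ −c, y ≥ 0.

Maximize: z = -14y1 - 11y2 - 70y3

Subject to:
  y1 + 4y3 ≥ -6
  y2 + 3y3 ≥ 3
  y1, y2, y3 ≥ 0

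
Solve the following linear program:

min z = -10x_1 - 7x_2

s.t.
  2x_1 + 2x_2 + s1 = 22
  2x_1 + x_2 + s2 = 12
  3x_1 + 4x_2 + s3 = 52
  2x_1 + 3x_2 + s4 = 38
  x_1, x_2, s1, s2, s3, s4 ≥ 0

Evaluate the objective at each vertex of the feasible region:
  z(0, 0) = 0
  z(6, 0) = -60
  z(1, 10) = -80  ←
  z(0, 11) = -77
The minimum is at x_1 = 1, x_2 = 10.

x_1 = 1, x_2 = 10, z = -80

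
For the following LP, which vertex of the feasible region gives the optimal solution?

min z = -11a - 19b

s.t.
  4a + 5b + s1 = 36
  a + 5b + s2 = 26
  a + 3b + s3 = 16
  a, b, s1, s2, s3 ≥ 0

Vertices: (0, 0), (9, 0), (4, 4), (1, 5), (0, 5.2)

Evaluate the objective at each vertex of the feasible region:
  z(0, 0) = 0
  z(9, 0) = -99
  z(4, 4) = -120  ←
  z(1, 5) = -106
  z(0, 5.2) = -98.8
The minimum is at a = 4, b = 4.

(4, 4)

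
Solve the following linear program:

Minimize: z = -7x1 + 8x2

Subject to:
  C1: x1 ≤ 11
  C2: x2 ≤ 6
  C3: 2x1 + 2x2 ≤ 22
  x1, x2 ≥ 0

Evaluate the objective at each vertex of the feasible region:
  z(0, 0) = 0
  z(11, 0) = -77  ←
  z(5, 6) = 13
  z(0, 6) = 48
The minimum is at x1 = 11, x2 = 0.

x1 = 11, x2 = 0, z = -77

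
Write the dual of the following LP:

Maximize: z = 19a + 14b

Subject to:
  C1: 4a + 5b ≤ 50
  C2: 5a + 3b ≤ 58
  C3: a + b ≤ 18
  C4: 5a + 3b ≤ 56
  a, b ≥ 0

Primal max cᵀx s.t. Ax ≤ b, x ≥ 0  →  Dual min bᵀy s.t. Aᵀy ≥ c, y ≥ 0.

Minimize: z = 50y1 + 58y2 + 18y3 + 56y4

Subject to:
  4y1 + 5y2 + y3 + 5y4 ≥ 19
  5y1 + 3y2 + y3 + 3y4 ≥ 14
  y1, y2, y3, y4 ≥ 0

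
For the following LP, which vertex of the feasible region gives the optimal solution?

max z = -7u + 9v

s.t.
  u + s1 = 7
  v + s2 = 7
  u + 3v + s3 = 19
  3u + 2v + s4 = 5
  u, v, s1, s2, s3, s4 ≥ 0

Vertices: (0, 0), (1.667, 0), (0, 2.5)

Evaluate the objective at each vertex of the feasible region:
  z(0, 0) = 0
  z(1.667, 0) = -11.67
  z(0, 2.5) = 22.5  ←
The maximum is at u = 0, v = 2.5.

(0, 2.5)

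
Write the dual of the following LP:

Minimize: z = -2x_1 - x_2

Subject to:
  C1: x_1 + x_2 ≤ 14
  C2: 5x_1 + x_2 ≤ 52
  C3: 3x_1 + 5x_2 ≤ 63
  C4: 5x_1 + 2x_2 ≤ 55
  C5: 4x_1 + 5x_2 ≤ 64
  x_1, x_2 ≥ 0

Primal min cᵀx s.t. Ax ≤ b, x ≥ 0  →  Dual max −bᵀy s.t. Aᵀy ≥ −c, y ≥ 0.

Maximize: z = -14y1 - 52y2 - 63y3 - 55y4 - 64y5

Subject to:
  y1 + 5y2 + 3y3 + 5y4 + 4y5 ≥ 2
  y1 + y2 + 5y3 + 2y4 + 5y5 ≥ 1
  y1, y2, y3, y4, y5 ≥ 0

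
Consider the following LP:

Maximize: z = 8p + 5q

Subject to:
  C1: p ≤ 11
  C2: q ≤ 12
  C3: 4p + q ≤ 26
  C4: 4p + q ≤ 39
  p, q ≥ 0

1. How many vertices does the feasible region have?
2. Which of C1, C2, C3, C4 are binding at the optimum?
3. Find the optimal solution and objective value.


1. 4
2. C2, C3
3. p = 3.5, q = 12, z = 88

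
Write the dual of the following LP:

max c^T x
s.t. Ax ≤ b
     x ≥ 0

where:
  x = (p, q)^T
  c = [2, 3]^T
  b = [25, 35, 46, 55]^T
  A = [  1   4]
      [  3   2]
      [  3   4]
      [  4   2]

Primal max cᵀx s.t. Ax ≤ b, x ≥ 0  →  Dual min bᵀy s.t. Aᵀy ≥ c, y ≥ 0.

Minimize: z = 25y1 + 35y2 + 46y3 + 55y4

Subject to:
  y1 + 3y2 + 3y3 + 4y4 ≥ 2
  4y1 + 2y2 + 4y3 + 2y4 ≥ 3
  y1, y2, y3, y4 ≥ 0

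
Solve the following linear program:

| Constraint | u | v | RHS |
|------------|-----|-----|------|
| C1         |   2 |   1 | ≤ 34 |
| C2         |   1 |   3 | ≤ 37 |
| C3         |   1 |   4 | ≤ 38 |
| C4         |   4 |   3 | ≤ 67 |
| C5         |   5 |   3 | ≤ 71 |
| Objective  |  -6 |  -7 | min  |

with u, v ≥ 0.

Evaluate the objective at each vertex of the feasible region:
  z(0, 0) = 0
  z(14.2, 0) = -85.2
  z(10, 7) = -109  ←
  z(0, 9.5) = -66.5
The minimum is at u = 10, v = 7.

u = 10, v = 7, z = -109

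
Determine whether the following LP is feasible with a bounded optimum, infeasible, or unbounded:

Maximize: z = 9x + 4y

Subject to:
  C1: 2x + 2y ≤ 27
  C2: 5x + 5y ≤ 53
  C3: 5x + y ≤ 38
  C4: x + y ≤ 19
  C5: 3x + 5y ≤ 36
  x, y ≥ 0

Feasible with a bounded optimal solution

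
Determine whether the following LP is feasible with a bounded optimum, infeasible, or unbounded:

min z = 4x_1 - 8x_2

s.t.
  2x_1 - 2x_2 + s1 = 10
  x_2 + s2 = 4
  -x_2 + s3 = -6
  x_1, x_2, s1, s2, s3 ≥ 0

Infeasible (no feasible solution exists)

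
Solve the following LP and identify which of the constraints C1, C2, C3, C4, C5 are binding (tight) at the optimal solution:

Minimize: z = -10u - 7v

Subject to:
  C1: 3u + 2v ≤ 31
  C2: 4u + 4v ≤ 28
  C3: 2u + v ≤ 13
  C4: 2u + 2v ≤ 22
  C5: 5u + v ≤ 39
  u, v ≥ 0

At u = 6, v = 1, compute slack b - a·x for each constraint:
  C1: 31 − 20 = 11  (slack)
  C2: 28 − 28 = 0  (binding)
  C3: 13 − 13 = 0  (binding)
  C4: 22 − 14 = 8  (slack)
  C5: 39 − 31 = 8  (slack)

Optimal: u = 6, v = 1
Binding: C2, C3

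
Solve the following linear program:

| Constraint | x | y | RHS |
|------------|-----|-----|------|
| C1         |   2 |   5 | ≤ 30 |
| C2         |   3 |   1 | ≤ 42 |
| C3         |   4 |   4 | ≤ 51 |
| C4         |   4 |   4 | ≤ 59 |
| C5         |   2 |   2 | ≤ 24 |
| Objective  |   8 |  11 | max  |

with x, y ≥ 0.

Evaluate the objective at each vertex of the feasible region:
  z(0, 0) = 0
  z(12, 0) = 96
  z(10, 2) = 102  ←
  z(0, 6) = 66
The maximum is at x = 10, y = 2.

x = 10, y = 2, z = 102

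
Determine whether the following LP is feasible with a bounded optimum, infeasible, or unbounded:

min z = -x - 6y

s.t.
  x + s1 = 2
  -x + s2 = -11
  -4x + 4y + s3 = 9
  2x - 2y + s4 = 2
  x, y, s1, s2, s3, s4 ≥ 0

Infeasible (no feasible solution exists)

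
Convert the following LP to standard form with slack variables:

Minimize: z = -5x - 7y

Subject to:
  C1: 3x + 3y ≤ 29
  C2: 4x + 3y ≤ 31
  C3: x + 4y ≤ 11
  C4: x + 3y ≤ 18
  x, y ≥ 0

min z = -5x - 7y

s.t.
  3x + 3y + s1 = 29
  4x + 3y + s2 = 31
  x + 4y + s3 = 11
  x + 3y + s4 = 18
  x, y, s1, s2, s3, s4 ≥ 0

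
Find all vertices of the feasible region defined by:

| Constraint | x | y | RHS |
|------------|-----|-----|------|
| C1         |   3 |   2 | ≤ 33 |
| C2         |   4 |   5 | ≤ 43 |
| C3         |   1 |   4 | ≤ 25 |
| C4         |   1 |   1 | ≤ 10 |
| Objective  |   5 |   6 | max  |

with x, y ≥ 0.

(0, 0), (10, 0), (7, 3), (4.273, 5.182), (0, 6.25)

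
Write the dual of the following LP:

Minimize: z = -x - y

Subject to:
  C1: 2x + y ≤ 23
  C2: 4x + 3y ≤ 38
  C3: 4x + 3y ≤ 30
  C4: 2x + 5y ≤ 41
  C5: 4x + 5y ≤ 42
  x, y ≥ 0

Primal min cᵀx s.t. Ax ≤ b, x ≥ 0  →  Dual max −bᵀy s.t. Aᵀy ≥ −c, y ≥ 0.

Maximize: z = -23y1 - 38y2 - 30y3 - 41y4 - 42y5

Subject to:
  2y1 + 4y2 + 4y3 + 2y4 + 4y5 ≥ 1
  y1 + 3y2 + 3y3 + 5y4 + 5y5 ≥ 1
  y1, y2, y3, y4, y5 ≥ 0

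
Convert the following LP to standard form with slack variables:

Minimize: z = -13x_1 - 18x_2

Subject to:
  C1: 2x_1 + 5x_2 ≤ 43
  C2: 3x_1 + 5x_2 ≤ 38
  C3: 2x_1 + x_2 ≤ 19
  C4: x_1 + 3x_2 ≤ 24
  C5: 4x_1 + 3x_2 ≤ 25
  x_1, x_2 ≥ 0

min z = -13x_1 - 18x_2

s.t.
  2x_1 + 5x_2 + s1 = 43
  3x_1 + 5x_2 + s2 = 38
  2x_1 + x_2 + s3 = 19
  x_1 + 3x_2 + s4 = 24
  4x_1 + 3x_2 + s5 = 25
  x_1, x_2, s1, s2, s3, s4, s5 ≥ 0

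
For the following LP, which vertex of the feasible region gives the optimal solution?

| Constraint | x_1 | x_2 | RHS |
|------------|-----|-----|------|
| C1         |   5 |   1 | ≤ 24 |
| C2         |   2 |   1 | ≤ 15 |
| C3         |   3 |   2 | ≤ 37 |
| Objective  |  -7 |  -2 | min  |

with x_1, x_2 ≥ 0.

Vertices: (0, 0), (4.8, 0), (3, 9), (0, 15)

Evaluate the objective at each vertex of the feasible region:
  z(0, 0) = 0
  z(4.8, 0) = -33.6
  z(3, 9) = -39  ←
  z(0, 15) = -30
The minimum is at x_1 = 3, x_2 = 9.

(3, 9)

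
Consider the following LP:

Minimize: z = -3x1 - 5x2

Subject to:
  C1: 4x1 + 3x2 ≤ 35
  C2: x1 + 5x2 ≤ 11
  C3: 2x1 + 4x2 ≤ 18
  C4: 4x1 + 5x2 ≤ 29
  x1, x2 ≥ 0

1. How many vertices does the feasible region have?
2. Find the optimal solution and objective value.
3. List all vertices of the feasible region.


1. 4
2. x1 = 6, x2 = 1, z = -23
3. (0, 0), (7.25, 0), (6, 1), (0, 2.2)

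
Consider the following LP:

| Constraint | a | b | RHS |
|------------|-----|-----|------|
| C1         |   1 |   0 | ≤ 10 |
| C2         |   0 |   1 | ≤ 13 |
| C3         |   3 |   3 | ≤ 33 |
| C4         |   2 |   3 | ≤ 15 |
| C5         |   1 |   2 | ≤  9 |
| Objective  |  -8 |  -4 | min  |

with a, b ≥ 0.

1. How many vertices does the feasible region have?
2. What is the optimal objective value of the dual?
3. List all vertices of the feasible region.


1. 4
2. -60
3. (0, 0), (7.5, 0), (3, 3), (0, 4.5)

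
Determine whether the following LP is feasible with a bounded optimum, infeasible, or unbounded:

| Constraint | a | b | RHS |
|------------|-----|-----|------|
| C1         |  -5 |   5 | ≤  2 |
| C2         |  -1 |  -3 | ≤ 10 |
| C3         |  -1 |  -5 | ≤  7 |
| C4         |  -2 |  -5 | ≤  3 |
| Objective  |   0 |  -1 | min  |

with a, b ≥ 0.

Unbounded (objective can decrease without bound)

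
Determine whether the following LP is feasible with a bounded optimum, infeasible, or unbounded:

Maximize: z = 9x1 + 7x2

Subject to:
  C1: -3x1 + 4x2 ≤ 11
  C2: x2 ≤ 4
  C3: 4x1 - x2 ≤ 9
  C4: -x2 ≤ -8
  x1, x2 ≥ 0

Infeasible (no feasible solution exists)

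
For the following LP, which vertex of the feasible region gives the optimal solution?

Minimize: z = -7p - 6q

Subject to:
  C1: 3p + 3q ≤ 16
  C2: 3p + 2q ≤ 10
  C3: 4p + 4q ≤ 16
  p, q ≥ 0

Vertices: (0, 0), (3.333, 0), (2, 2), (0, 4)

Evaluate the objective at each vertex of the feasible region:
  z(0, 0) = 0
  z(3.333, 0) = -23.33
  z(2, 2) = -26  ←
  z(0, 4) = -24
The minimum is at p = 2, q = 2.

(2, 2)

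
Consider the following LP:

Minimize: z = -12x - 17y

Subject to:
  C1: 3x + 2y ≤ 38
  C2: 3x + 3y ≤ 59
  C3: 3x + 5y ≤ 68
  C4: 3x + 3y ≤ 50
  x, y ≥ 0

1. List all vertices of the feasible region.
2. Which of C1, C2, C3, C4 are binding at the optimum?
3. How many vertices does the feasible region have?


1. (0, 0), (12.67, 0), (6, 10), (0, 13.6)
2. C1, C3
3. 4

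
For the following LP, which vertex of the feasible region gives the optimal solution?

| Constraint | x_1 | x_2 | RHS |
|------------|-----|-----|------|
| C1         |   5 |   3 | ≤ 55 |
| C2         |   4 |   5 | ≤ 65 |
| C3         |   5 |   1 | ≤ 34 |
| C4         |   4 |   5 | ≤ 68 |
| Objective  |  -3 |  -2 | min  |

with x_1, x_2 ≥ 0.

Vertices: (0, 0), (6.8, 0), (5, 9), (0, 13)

Evaluate the objective at each vertex of the feasible region:
  z(0, 0) = 0
  z(6.8, 0) = -20.4
  z(5, 9) = -33  ←
  z(0, 13) = -26
The minimum is at x_1 = 5, x_2 = 9.

(5, 9)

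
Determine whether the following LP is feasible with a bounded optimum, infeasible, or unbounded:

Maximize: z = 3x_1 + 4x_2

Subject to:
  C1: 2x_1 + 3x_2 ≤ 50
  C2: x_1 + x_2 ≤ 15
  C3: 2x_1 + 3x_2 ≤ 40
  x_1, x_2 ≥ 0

Feasible with a bounded optimal solution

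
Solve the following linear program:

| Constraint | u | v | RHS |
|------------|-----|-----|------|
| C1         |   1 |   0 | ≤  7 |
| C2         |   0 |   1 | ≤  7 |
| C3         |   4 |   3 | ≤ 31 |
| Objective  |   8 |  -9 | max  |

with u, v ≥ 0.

Evaluate the objective at each vertex of the feasible region:
  z(0, 0) = 0
  z(7, 0) = 56  ←
  z(7, 1) = 47
  z(2.5, 7) = -43
  z(0, 7) = -63
The maximum is at u = 7, v = 0.

u = 7, v = 0, z = 56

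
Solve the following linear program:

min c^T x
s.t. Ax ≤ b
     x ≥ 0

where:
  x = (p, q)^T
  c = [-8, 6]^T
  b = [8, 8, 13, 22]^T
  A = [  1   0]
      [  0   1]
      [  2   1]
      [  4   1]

Evaluate the objective at each vertex of the feasible region:
  z(0, 0) = 0
  z(5.5, 0) = -44  ←
  z(4.5, 4) = -12
  z(2.5, 8) = 28
  z(0, 8) = 48
The minimum is at p = 5.5, q = 0.

p = 5.5, q = 0, z = -44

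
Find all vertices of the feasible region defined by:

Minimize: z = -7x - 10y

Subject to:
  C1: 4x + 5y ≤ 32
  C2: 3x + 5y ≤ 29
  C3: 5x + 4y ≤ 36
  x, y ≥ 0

(0, 0), (7.2, 0), (5.778, 1.778), (3, 4), (0, 5.8)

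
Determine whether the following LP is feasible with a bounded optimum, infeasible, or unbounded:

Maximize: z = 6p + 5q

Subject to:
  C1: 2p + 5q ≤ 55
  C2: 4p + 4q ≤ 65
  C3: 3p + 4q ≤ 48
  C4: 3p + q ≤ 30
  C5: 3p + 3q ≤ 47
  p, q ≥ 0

Feasible with a bounded optimal solution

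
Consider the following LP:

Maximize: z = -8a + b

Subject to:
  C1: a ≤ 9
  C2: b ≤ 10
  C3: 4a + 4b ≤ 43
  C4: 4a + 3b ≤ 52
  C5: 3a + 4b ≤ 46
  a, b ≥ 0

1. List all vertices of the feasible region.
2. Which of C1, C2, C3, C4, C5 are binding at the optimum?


1. (0, 0), (9, 0), (9, 1.75), (0.75, 10), (0, 10)
2. C2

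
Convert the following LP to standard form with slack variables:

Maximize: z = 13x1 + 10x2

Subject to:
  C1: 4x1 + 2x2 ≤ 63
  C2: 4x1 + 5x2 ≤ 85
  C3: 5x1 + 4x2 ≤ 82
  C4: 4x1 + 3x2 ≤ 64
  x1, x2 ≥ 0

max z = 13x1 + 10x2

s.t.
  4x1 + 2x2 + s1 = 63
  4x1 + 5x2 + s2 = 85
  5x1 + 4x2 + s3 = 82
  4x1 + 3x2 + s4 = 64
  x1, x2, s1, s2, s3, s4 ≥ 0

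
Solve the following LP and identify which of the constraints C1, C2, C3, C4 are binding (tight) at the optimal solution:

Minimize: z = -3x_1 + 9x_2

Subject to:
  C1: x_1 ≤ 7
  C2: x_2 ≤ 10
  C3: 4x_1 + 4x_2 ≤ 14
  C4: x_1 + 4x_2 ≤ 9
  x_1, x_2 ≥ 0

At x_1 = 3.5, x_2 = 0, compute slack b - a·x for each constraint:
  C1: 7 − 3.5 = 3.5  (slack)
  C2: 10 − 0 = 10  (slack)
  C3: 14 − 14 = 0  (binding)
  C4: 9 − 3.5 = 5.5  (slack)

Optimal: x_1 = 3.5, x_2 = 0
Binding: C3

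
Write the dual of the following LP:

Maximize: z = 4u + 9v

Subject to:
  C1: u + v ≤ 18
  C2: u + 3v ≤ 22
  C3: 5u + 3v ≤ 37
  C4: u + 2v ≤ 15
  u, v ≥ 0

Primal max cᵀx s.t. Ax ≤ b, x ≥ 0  →  Dual min bᵀy s.t. Aᵀy ≥ c, y ≥ 0.

Minimize: z = 18y1 + 22y2 + 37y3 + 15y4

Subject to:
  y1 + y2 + 5y3 + y4 ≥ 4
  y1 + 3y2 + 3y3 + 2y4 ≥ 9
  y1, y2, y3, y4 ≥ 0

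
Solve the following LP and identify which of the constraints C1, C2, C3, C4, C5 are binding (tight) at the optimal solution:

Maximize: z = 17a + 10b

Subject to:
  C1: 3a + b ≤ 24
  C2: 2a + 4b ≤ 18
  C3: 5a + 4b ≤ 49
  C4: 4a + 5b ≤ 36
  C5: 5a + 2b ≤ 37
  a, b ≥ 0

At a = 7, b = 1, compute slack b - a·x for each constraint:
  C1: 24 − 22 = 2  (slack)
  C2: 18 − 18 = 0  (binding)
  C3: 49 − 39 = 10  (slack)
  C4: 36 − 33 = 3  (slack)
  C5: 37 − 37 = 0  (binding)

Optimal: a = 7, b = 1
Binding: C2, C5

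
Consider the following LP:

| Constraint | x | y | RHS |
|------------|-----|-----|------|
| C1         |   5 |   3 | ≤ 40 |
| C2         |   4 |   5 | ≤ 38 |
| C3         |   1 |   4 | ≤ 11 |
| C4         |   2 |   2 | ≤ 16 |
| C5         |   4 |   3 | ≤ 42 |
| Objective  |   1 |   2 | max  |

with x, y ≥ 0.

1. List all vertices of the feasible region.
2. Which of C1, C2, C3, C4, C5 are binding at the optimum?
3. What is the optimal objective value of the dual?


1. (0, 0), (8, 0), (7, 1), (0, 2.75)
2. C3, C4
3. 9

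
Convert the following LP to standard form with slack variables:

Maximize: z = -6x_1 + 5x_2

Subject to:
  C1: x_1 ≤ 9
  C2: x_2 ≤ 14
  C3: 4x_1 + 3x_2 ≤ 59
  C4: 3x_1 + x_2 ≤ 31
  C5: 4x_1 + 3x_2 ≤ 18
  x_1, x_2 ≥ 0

max z = -6x_1 + 5x_2

s.t.
  x_1 + s1 = 9
  x_2 + s2 = 14
  4x_1 + 3x_2 + s3 = 59
  3x_1 + x_2 + s4 = 31
  4x_1 + 3x_2 + s5 = 18
  x_1, x_2, s1, s2, s3, s4, s5 ≥ 0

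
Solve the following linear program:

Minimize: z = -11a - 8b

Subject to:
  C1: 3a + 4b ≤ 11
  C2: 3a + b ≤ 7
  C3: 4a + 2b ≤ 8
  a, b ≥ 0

Evaluate the objective at each vertex of the feasible region:
  z(0, 0) = 0
  z(2, 0) = -22
  z(1, 2) = -27  ←
  z(0, 2.75) = -22
The minimum is at a = 1, b = 2.

a = 1, b = 2, z = -27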